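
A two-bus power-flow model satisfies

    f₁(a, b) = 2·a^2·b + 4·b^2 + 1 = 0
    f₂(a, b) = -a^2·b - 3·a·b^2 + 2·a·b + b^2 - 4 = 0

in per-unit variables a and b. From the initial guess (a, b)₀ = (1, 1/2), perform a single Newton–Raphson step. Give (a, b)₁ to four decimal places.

At (1, 1/2): F = (3.0000, -4.0000).
Jacobian J = [[4·a·b, 2·a^2 + 8·b], [-2·a·b - 3·b^2 + 2·b, -a^2 - 6·a·b + 2·a + 2·b]].
At the point, J = [[2.0000, 6.0000], [-0.7500, -1.0000]] (det J = 2.5000).
Solving J·Δ = −F gives Δ = (-8.4000, 2.3000).
Then the next iterate is (a, b)₁ = (-7.4000, 2.8000).

(-7.4000, 2.8000)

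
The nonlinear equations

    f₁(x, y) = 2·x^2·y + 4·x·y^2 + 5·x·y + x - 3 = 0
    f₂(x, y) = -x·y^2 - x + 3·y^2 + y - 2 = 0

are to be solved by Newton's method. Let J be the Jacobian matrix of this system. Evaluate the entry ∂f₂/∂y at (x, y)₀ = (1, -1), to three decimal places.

∂f₂/∂y = -2·x·y + 6·y + 1.
At (1, -1) this is -3.000.

-3.000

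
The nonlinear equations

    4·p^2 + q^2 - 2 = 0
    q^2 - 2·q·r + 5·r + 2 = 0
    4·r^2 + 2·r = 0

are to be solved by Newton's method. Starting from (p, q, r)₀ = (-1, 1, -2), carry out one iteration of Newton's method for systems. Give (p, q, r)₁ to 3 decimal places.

(-0.607, 1.071, -1.143)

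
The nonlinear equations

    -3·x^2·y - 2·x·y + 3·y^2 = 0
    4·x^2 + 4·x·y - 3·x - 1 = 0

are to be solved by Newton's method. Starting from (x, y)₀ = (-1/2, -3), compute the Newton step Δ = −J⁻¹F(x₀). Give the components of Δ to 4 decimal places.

(0.2434, 1.4377)

At (-1/2, -3): F = (26.2500, 7.5000).
Jacobian J = [[-6·x·y - 2·y, -3·x^2 - 2·x + 6·y], [8·x + 4·y - 3, 4·x]].
At the point, J = [[-3.0000, -17.7500], [-19.0000, -2.0000]] (det J = -331.2500).
Solving J·Δ = −F gives Δ = (0.2434, 1.4377).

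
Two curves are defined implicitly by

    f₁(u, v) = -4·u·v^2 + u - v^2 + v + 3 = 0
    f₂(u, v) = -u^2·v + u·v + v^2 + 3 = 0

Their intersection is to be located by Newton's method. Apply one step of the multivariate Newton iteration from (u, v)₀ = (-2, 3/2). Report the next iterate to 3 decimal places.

At (-2, 3/2): F = (18.250, -3.750).
Jacobian J = [[-4·v^2 + 1, -8·u·v - 2·v + 1], [-2·u·v + v, -u^2 + u + 2·v]].
At the point, J = [[-8.000, 22.000], [7.500, -3.000]] (det J = -141.000).
Solving J·Δ = −F gives Δ = (0.197, -0.758).
Then the next iterate is (u, v)₁ = (-1.803, 0.742).

(-1.803, 0.742)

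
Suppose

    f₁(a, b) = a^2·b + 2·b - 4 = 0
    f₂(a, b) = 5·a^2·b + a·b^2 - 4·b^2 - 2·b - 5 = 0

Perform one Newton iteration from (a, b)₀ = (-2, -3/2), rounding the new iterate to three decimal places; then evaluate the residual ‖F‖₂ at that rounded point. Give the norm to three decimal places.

1639.859

At (-2, -3/2): F = (-13.000, -45.500).
Jacobian J = [[2·a·b, a^2 + 2], [10·a·b + b^2, 5·a^2 + 2·a·b - 8·b - 2]].
At the point, J = [[6.000, 6.000], [32.250, 36.000]] (det J = 22.500).
Solving J·Δ = −F gives Δ = (8.667, -6.500).
Then the next iterate is (a, b)₁ = (6.667, -8.000).
Re-evaluating at (6.667, -8.000): F = (-375.59111, -1596.26756), so ‖F‖₂ = 1639.859.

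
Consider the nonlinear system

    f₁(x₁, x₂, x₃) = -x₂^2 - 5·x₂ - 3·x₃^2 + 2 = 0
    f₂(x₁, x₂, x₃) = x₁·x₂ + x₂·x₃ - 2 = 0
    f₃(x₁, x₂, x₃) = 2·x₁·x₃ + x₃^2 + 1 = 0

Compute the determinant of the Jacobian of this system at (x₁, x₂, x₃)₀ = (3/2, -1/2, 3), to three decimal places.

480.000

J = [[0, -2·x₂ - 5, -6·x₃], [x₂, x₁ + x₃, x₂], [2·x₃, 0, 2·x₁ + 2·x₃]].
At the point, J = [[0.000, -4.000, -18.000], [-0.500, 4.500, -0.500], [6.000, 0.000, 9.000]].
det J = 480.000.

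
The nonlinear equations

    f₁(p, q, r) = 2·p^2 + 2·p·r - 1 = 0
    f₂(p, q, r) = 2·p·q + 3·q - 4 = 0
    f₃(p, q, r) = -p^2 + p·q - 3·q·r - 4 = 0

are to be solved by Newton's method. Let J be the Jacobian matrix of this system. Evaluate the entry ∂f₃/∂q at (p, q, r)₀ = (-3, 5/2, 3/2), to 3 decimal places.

-7.500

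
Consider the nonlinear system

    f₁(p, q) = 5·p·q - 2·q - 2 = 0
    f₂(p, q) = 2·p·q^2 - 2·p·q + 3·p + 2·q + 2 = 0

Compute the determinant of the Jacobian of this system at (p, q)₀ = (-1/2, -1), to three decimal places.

J = [[5·q, 5·p - 2], [2·q^2 - 2·q + 3, 4·p·q - 2·p + 2]].
At the point, J = [[-5.000, -4.500], [7.000, 5.000]].
det J = 6.500.

6.500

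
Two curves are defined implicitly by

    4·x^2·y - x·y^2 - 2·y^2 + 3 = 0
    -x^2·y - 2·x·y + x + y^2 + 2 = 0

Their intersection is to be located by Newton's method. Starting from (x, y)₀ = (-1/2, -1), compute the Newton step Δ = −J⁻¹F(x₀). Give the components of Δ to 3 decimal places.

At (-1/2, -1): F = (0.500, 1.750).
Jacobian J = [[8·x·y - y^2, 4·x^2 - 2·x·y - 4·y], [-2·x·y - 2·y + 1, -x^2 - 2·x + 2·y]].
At the point, J = [[3.000, 4.000], [2.000, -1.250]] (det J = -11.750).
Solving J·Δ = −F gives Δ = (-0.649, 0.362).

(-0.649, 0.362)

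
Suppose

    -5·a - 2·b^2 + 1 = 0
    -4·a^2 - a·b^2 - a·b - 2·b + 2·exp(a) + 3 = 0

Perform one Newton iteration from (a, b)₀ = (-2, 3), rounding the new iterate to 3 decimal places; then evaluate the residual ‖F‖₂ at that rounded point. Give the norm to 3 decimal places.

14.650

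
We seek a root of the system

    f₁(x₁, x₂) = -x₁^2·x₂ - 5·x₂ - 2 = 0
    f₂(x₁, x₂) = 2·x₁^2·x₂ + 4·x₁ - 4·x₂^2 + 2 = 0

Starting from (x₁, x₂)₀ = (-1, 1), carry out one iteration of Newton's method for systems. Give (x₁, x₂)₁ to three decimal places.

At (-1, 1): F = (-8.000, -4.000).
Jacobian J = [[-2·x₁·x₂, -x₁^2 - 5], [4·x₁·x₂ + 4, 2·x₁^2 - 8·x₂]].
At the point, J = [[2.000, -6.000], [0.000, -6.000]] (det J = -12.000).
Solving J·Δ = −F gives Δ = (2.000, -0.667).
Then the next iterate is (x₁, x₂)₁ = (1.000, 0.333).

(1.000, 0.333)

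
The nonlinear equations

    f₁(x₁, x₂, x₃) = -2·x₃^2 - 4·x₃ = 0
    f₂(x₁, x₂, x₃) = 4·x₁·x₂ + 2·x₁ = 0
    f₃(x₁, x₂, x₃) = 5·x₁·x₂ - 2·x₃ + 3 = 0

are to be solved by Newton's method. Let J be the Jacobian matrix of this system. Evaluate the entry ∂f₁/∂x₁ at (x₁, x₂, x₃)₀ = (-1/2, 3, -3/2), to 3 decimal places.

∂f₁/∂x₁ = 0.
At (-1/2, 3, -3/2) this is 0.000.

0.000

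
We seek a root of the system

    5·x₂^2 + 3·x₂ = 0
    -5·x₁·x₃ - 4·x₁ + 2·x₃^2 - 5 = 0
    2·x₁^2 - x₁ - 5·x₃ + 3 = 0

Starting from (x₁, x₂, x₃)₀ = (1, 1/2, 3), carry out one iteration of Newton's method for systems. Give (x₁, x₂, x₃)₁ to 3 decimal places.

At (1, 1/2, 3): F = (2.750, -6.000, -11.000).
Jacobian J = [[0, 10·x₂ + 3, 0], [-5·x₃ - 4, 0, -5·x₁ + 4·x₃], [4·x₁ - 1, 0, -5]].
At the point, J = [[0.000, 8.000, 0.000], [-19.000, 0.000, 7.000], [3.000, 0.000, -5.000]] (det J = -592.000).
Solving J·Δ = −F gives Δ = (-1.446, -0.344, -3.068).
Then the next iterate is (x₁, x₂, x₃)₁ = (-0.446, 0.156, -0.068).

(-0.446, 0.156, -0.068)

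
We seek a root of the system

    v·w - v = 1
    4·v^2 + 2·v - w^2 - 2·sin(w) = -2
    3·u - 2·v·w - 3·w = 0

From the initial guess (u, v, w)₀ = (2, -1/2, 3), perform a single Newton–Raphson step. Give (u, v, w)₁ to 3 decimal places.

At (2, -1/2, 3): F = (-2.000, -7.28224, 0.000).
Jacobian J = [[0, w - 1, v], [0, 8·v + 2, -2·w - 2·cos(w)], [3, -2·w, -2·v - 3]].
At the point, J = [[0.000, 2.000, -0.500], [0.000, -2.000, -4.02002], [3.000, -6.000, -2.000]] (det J = -27.12009).
Solving J·Δ = −F gives Δ = (-0.396, 0.487, -2.054).
Then the next iterate is (u, v, w)₁ = (1.604, -0.013, 0.946).

(1.604, -0.013, 0.946)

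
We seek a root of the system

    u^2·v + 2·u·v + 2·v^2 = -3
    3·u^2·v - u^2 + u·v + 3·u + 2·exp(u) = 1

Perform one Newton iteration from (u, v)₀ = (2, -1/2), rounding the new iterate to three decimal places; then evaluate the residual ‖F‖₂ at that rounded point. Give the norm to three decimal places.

At (2, -1/2): F = (-0.500, 8.77811).
Jacobian J = [[2·u·v + 2·v, u^2 + 2·u + 4·v], [6·u·v - 2·u + v + 2·exp(u) + 3, 3·u^2 + u]].
At the point, J = [[-3.000, 6.000], [7.27811, 14.000]] (det J = -85.66867).
Solving J·Δ = −F gives Δ = (-0.697, -0.265).
Then the next iterate is (u, v)₁ = (1.303, -0.765).
Re-evaluating at (1.303, -0.765): F = (0.87804, 3.67857), so ‖F‖₂ = 3.782.

3.782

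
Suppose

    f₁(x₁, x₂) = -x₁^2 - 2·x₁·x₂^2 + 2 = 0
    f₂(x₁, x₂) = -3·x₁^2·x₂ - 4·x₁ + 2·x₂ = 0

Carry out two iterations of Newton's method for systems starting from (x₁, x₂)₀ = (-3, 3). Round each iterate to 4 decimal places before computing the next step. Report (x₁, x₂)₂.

(-1.9540, 1.2015)

At (-3, 3): F = (47.0000, -63.0000).
Jacobian J = [[-2·x₁ - 2·x₂^2, -4·x₁·x₂], [-6·x₁·x₂ - 4, -3·x₁^2 + 2]].
At the point, J = [[-12.0000, 36.0000], [50.0000, -25.0000]] (det J = -1500.0000).
Solving J·Δ = −F gives Δ = (0.7287, -1.0627).
Then the next iterate is (x₁, x₂)₁ = (-2.2713, 1.9373).
Round to (-2.2713, 1.9373) and repeat: F = (13.890171, -17.022651), J = [[-2.963663, 17.600758], [22.401137, -13.476411]].
Δ = (0.3173, -0.7358), so (x₁, x₂)₂ = (-1.9540, 1.2015).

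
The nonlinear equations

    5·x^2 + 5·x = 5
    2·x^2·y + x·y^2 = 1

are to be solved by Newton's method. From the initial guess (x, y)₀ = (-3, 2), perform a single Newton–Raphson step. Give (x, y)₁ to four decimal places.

(-2.0000, 1.5000)

At (-3, 2): F = (25.0000, 23.0000).
Jacobian J = [[10·x + 5, 0], [4·x·y + y^2, 2·x^2 + 2·x·y]].
At the point, J = [[-25.0000, 0.0000], [-20.0000, 6.0000]] (det J = -150.0000).
Solving J·Δ = −F gives Δ = (1.0000, -0.5000).
Then the next iterate is (x, y)₁ = (-2.0000, 1.5000).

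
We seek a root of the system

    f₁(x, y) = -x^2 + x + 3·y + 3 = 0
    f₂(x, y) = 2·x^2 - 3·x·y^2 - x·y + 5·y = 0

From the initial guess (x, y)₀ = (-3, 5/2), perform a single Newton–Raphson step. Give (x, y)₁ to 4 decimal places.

(-2.2305, 1.2045)

At (-3, 5/2): F = (-1.5000, 94.2500).
Jacobian J = [[-2·x + 1, 3], [4·x - 3·y^2 - y, -6·x·y - x + 5]].
At the point, J = [[7.0000, 3.0000], [-33.2500, 53.0000]] (det J = 470.7500).
Solving J·Δ = −F gives Δ = (0.7695, -1.2955).
Then the next iterate is (x, y)₁ = (-2.2305, 1.2045).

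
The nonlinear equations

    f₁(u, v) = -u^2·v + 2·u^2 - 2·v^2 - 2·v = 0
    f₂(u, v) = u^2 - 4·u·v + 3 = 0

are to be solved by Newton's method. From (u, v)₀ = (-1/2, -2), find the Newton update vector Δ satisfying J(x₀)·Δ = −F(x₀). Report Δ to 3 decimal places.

(-0.035, 0.497)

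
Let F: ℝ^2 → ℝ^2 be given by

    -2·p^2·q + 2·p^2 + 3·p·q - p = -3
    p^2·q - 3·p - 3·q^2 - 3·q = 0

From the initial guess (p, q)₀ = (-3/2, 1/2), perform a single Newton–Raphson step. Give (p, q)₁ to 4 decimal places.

At (-3/2, 1/2): F = (4.5000, 3.3750).
Jacobian J = [[-4·p·q + 4·p + 3·q - 1, -2·p^2 + 3·p], [2·p·q - 3, p^2 - 6·q - 3]].
At the point, J = [[-2.5000, -9.0000], [-4.5000, -3.7500]] (det J = -31.1250).
Solving J·Δ = −F gives Δ = (0.4337, 0.3795).
Then the next iterate is (p, q)₁ = (-1.0663, 0.8795).

(-1.0663, 0.8795)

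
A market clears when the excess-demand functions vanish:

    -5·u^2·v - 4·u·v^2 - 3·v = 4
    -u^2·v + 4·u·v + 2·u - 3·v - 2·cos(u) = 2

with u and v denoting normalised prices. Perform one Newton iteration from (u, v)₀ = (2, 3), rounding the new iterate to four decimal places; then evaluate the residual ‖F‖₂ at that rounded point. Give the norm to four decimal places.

34.1672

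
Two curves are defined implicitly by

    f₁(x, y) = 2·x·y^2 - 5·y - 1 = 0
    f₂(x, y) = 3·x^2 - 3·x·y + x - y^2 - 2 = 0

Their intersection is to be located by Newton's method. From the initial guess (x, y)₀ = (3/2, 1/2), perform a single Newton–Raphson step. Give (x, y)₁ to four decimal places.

(-0.0877, -1.2719)

At (3/2, 1/2): F = (-2.7500, 3.7500).
Jacobian J = [[2·y^2, 4·x·y - 5], [6·x - 3·y + 1, -3·x - 2·y]].
At the point, J = [[0.5000, -2.0000], [8.5000, -5.5000]] (det J = 14.2500).
Solving J·Δ = −F gives Δ = (-1.5877, -1.7719).
Then the next iterate is (x, y)₁ = (-0.0877, -1.2719).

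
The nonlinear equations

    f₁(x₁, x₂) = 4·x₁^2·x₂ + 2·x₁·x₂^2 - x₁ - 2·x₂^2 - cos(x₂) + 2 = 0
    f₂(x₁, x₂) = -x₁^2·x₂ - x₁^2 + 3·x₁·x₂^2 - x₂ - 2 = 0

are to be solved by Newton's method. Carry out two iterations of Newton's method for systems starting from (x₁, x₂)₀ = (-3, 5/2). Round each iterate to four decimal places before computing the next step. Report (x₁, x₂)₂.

At (-3, 5/2): F = (45.801144, -92.2500).
Jacobian J = [[8·x₁·x₂ + 2·x₂^2 - 1, 4·x₁^2 + 4·x₁·x₂ - 4·x₂ + sin(x₂)], [-2·x₁·x₂ - 2·x₁ + 3·x₂^2, -x₁^2 + 6·x₁·x₂ - 1]].
At the point, J = [[-48.5000, -3.401528], [39.7500, -55.0000]] (det J = 2802.710732).
Solving J·Δ = −F gives Δ = (1.0108, -0.9468).
Then the next iterate is (x₁, x₂)₁ = (-1.9892, 1.5532).
Round to (-1.9892, 1.5532) and repeat: F = (14.132663, -28.052418), J = [[-20.892143, -1.743790], [17.394942, -23.494669]].
Δ = (0.7309, -0.6528), so (x₁, x₂)₂ = (-1.2583, 0.9004).

(-1.2583, 0.9004)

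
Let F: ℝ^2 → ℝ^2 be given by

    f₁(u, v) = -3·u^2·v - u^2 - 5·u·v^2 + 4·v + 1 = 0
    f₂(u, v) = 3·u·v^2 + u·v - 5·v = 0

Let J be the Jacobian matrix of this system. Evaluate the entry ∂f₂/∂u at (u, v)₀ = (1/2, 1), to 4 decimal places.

4.0000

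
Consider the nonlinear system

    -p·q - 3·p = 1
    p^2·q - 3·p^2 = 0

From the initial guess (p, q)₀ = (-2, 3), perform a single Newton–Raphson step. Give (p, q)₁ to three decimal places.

(-0.167, 3.000)

At (-2, 3): F = (11.000, 0.000).
Jacobian J = [[-q - 3, -p], [2·p·q - 6·p, p^2]].
At the point, J = [[-6.000, 2.000], [0.000, 4.000]] (det J = -24.000).
Solving J·Δ = −F gives Δ = (1.833, 0.000).
Then the next iterate is (p, q)₁ = (-0.167, 3.000).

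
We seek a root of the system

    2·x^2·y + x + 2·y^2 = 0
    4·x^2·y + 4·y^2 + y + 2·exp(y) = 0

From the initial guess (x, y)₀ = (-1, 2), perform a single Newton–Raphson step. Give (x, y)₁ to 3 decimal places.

(-1.157, 0.790)

At (-1, 2): F = (11.000, 40.77811).
Jacobian J = [[4·x·y + 1, 2·x^2 + 4·y], [8·x·y, 4·x^2 + 8·y + 2·exp(y) + 1]].
At the point, J = [[-7.000, 10.000], [-16.000, 35.77811]] (det J = -90.44679).
Solving J·Δ = −F gives Δ = (-0.157, -1.210).
Then the next iterate is (x, y)₁ = (-1.157, 0.790).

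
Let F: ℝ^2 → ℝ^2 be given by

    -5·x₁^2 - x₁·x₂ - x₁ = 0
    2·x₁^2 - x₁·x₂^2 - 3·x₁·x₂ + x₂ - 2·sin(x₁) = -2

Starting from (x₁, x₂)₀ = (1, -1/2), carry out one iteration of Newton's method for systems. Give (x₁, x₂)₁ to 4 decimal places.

At (1, -1/2): F = (-5.5000, 3.067058).
Jacobian J = [[-10·x₁ - x₂ - 1, -x₁], [4·x₁ - x₂^2 - 3·x₂ - 2·cos(x₁), -2·x₁·x₂ - 3·x₁ + 1]].
At the point, J = [[-10.5000, -1.0000], [4.169395, -1.0000]] (det J = 14.669395).
Solving J·Δ = −F gives Δ = (-0.5840, 0.6321).
Then the next iterate is (x₁, x₂)₁ = (0.4160, 0.1321).

(0.4160, 0.1321)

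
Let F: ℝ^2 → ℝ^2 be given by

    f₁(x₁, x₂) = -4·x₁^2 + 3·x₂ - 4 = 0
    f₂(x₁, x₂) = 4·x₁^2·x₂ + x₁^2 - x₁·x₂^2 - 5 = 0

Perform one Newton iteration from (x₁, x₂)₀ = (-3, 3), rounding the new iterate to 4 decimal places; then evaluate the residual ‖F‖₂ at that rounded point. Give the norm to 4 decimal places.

At (-3, 3): F = (-31.0000, 139.0000).
Jacobian J = [[-8·x₁, 3], [8·x₁·x₂ + 2·x₁ - x₂^2, 4·x₁^2 - 2·x₁·x₂]].
At the point, J = [[24.0000, 3.0000], [-87.0000, 54.0000]] (det J = 1557.0000).
Solving J·Δ = −F gives Δ = (1.3430, -0.4104).
Then the next iterate is (x₁, x₂)₁ = (-1.6570, 2.5896).
Re-evaluating at (-1.6570, 2.5896): F = (-7.213796, 37.298068), so ‖F‖₂ = 37.9893.

37.9893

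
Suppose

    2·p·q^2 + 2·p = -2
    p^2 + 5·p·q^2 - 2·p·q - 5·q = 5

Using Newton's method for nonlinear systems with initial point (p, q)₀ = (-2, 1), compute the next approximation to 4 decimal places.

At (-2, 1): F = (-6.0000, -12.0000).
Jacobian J = [[2·q^2 + 2, 4·p·q], [2·p + 5·q^2 - 2·q, 10·p·q - 2·p - 5]].
At the point, J = [[4.0000, -8.0000], [-1.0000, -21.0000]] (det J = -92.0000).
Solving J·Δ = −F gives Δ = (0.3261, -0.5870).
Then the next iterate is (p, q)₁ = (-1.6739, 0.4130).

(-1.6739, 0.4130)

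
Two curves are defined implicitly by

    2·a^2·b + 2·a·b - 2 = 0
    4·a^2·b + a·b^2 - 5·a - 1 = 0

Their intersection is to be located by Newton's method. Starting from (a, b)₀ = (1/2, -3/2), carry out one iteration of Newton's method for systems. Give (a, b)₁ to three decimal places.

At (1/2, -3/2): F = (-4.250, -3.875).
Jacobian J = [[4·a·b + 2·b, 2·a^2 + 2·a], [8·a·b + b^2 - 5, 4·a^2 + 2·a·b]].
At the point, J = [[-6.000, 1.500], [-8.750, -0.500]] (det J = 16.125).
Solving J·Δ = −F gives Δ = (-0.492, 0.864).
Then the next iterate is (a, b)₁ = (0.008, -0.636).

(0.008, -0.636)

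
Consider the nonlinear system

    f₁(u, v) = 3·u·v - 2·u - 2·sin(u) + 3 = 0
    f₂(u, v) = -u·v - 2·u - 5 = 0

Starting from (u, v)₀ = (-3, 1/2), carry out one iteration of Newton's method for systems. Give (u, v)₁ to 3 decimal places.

At (-3, 1/2): F = (4.78224, 2.500).
Jacobian J = [[3·v - 2·cos(u) - 2, 3·u], [-v - 2, -u]].
At the point, J = [[1.47998, -9.000], [-2.500, 3.000]] (det J = -18.06005).
Solving J·Δ = −F gives Δ = (2.040, 0.867).
Then the next iterate is (u, v)₁ = (-0.960, 1.367).

(-0.960, 1.367)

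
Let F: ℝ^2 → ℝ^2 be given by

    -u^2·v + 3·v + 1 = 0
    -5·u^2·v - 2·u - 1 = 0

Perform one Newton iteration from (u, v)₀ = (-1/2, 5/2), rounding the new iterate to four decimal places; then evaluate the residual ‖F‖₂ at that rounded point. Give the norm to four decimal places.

0.5660

At (-1/2, 5/2): F = (7.8750, -3.1250).
Jacobian J = [[-2·u·v, -u^2 + 3], [-10·u·v - 2, -5·u^2]].
At the point, J = [[2.5000, 2.7500], [10.5000, -1.2500]] (det J = -32.0000).
Solving J·Δ = −F gives Δ = (-0.0391, -2.8281).
Then the next iterate is (u, v)₁ = (-0.5391, -0.3281).
Re-evaluating at (-0.5391, -0.3281): F = (0.111055, 0.554977), so ‖F‖₂ = 0.5660.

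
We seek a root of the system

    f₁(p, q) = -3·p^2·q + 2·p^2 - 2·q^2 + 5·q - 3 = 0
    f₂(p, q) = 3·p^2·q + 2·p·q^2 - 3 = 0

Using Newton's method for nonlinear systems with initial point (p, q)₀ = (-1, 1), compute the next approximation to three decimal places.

At (-1, 1): F = (-1.000, -2.000).
Jacobian J = [[-6·p·q + 4·p, -3·p^2 - 4·q + 5], [6·p·q + 2·q^2, 3·p^2 + 4·p·q]].
At the point, J = [[2.000, -2.000], [-4.000, -1.000]] (det J = -10.000).
Solving J·Δ = −F gives Δ = (-0.300, -0.800).
Then the next iterate is (p, q)₁ = (-1.300, 0.200).

(-1.300, 0.200)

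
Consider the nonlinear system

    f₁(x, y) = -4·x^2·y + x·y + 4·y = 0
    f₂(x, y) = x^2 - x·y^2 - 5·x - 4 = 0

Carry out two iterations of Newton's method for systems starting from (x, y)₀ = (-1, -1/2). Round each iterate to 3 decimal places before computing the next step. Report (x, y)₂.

(-0.599, -0.846)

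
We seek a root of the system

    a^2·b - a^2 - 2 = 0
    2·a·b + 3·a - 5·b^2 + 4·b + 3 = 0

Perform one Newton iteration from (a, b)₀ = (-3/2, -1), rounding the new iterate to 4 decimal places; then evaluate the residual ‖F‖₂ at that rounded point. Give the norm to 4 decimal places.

2.6954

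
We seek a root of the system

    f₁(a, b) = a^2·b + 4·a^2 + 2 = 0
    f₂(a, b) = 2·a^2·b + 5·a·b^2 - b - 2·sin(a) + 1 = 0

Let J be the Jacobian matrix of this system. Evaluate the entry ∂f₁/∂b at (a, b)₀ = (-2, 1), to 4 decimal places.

∂f₁/∂b = a^2.
At (-2, 1) this is 4.0000.

4.0000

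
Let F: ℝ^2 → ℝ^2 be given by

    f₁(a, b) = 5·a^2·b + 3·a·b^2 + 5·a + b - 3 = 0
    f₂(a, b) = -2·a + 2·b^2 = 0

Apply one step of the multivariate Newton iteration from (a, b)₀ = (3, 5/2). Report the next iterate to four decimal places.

(1.9389, 1.6378)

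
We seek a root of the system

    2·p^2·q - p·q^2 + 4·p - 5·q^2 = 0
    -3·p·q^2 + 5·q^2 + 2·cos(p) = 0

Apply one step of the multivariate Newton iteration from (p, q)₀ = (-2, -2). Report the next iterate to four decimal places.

At (-2, -2): F = (-36.0000, 43.167706).
Jacobian J = [[4·p·q - q^2 + 4, 2·p^2 - 2·p·q - 10·q], [-3·q^2 - 2·sin(p), -6·p·q + 10·q]].
At the point, J = [[16.0000, 20.0000], [-10.181405, -44.0000]] (det J = -500.371897).
Solving J·Δ = −F gives Δ = (1.4402, 0.6478).
Then the next iterate is (p, q)₁ = (-0.5598, -1.3522).

(-0.5598, -1.3522)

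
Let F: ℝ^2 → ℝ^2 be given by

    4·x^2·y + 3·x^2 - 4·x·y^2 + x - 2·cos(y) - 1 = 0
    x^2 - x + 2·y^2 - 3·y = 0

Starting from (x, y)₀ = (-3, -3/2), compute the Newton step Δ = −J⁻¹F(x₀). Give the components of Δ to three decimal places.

At (-3, -3/2): F = (-4.14147, 21.000).
Jacobian J = [[8·x·y + 6·x - 4·y^2 + 1, 4·x^2 - 8·x·y + 2·sin(y)], [2·x - 1, 4·y - 3]].
At the point, J = [[10.000, -1.99499], [-7.000, -9.000]] (det J = -103.96493).
Solving J·Δ = −F gives Δ = (0.761, 1.741).

(0.761, 1.741)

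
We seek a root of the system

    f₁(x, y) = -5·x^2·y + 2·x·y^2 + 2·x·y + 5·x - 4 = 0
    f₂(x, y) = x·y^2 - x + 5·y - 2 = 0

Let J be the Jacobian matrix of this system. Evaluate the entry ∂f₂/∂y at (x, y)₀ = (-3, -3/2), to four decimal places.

14.0000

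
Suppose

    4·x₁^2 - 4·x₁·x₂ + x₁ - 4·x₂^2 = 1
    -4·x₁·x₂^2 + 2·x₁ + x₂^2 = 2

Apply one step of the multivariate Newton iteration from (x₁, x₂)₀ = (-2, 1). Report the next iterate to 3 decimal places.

(-1.105, 0.933)

At (-2, 1): F = (17.000, 3.000).
Jacobian J = [[8·x₁ - 4·x₂ + 1, -4·x₁ - 8·x₂], [-4·x₂^2 + 2, -8·x₁·x₂ + 2·x₂]].
At the point, J = [[-19.000, 0.000], [-2.000, 18.000]] (det J = -342.000).
Solving J·Δ = −F gives Δ = (0.895, -0.067).
Then the next iterate is (x₁, x₂)₁ = (-1.105, 0.933).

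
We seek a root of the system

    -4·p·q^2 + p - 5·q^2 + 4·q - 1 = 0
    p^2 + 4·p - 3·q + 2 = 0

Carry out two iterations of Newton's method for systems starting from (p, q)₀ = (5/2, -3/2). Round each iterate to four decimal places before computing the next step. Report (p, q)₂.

At (5/2, -3/2): F = (-38.2500, 22.7500).
Jacobian J = [[-4·q^2 + 1, -8·p·q - 10·q + 4], [2·p + 4, -3]].
At the point, J = [[-8.0000, 49.0000], [9.0000, -3.0000]] (det J = -417.0000).
Solving J·Δ = −F gives Δ = (-2.3981, 0.3891).
Then the next iterate is (p, q)₁ = (0.1019, -1.1109).
Round to (0.1019, -1.1109) and repeat: F = (-12.015213, 5.750684), J = [[-3.936395, 16.014606], [4.2038, -3.0000]].
Δ = (-1.0097, 0.5021), so (p, q)₂ = (-0.9078, -0.6088).

(-0.9078, -0.6088)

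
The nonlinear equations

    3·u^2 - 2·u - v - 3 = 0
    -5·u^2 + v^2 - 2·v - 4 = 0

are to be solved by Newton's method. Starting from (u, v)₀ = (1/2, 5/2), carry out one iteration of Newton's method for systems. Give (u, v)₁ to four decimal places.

(-10.1250, -13.8750)

At (1/2, 5/2): F = (-5.7500, -4.0000).
Jacobian J = [[6·u - 2, -1], [-10·u, 2·v - 2]].
At the point, J = [[1.0000, -1.0000], [-5.0000, 3.0000]] (det J = -2.0000).
Solving J·Δ = −F gives Δ = (-10.6250, -16.3750).
Then the next iterate is (u, v)₁ = (-10.1250, -13.8750).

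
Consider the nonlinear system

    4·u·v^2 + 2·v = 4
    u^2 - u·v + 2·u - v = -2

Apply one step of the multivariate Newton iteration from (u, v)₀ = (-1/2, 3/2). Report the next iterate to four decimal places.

(0.2308, 1.7692)

At (-1/2, 3/2): F = (-5.5000, 0.5000).
Jacobian J = [[4·v^2, 8·u·v + 2], [2·u - v + 2, -u - 1]].
At the point, J = [[9.0000, -4.0000], [-0.5000, -0.5000]] (det J = -6.5000).
Solving J·Δ = −F gives Δ = (0.7308, 0.2692).
Then the next iterate is (u, v)₁ = (0.2308, 1.7692).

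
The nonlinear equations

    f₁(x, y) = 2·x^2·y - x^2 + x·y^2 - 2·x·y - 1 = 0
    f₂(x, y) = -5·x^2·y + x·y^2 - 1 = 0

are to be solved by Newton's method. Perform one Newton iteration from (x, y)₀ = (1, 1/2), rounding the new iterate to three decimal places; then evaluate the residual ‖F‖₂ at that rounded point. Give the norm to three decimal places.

At (1, 1/2): F = (-1.750, -3.250).
Jacobian J = [[4·x·y - 2·x + y^2 - 2·y, 2·x^2 + 2·x·y - 2·x], [-10·x·y + y^2, -5·x^2 + 2·x·y]].
At the point, J = [[-0.750, 1.000], [-4.750, -4.000]] (det J = 7.750).
Solving J·Δ = −F gives Δ = (-1.323, 0.758).
Then the next iterate is (x, y)₁ = (-0.323, 1.258).
Re-evaluating at (-0.323, 1.258): F = (-0.54034, -2.16740), so ‖F‖₂ = 2.234.

2.234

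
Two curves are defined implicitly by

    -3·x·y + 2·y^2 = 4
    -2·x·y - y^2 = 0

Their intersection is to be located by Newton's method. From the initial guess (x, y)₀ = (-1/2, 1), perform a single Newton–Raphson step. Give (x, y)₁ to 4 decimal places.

At (-1/2, 1): F = (-0.5000, 0.0000).
Jacobian J = [[-3·y, -3·x + 4·y], [-2·y, -2·x - 2·y]].
At the point, J = [[-3.0000, 5.5000], [-2.0000, -1.0000]] (det J = 14.0000).
Solving J·Δ = −F gives Δ = (-0.0357, 0.0714).
Then the next iterate is (x, y)₁ = (-0.5357, 1.0714).

(-0.5357, 1.0714)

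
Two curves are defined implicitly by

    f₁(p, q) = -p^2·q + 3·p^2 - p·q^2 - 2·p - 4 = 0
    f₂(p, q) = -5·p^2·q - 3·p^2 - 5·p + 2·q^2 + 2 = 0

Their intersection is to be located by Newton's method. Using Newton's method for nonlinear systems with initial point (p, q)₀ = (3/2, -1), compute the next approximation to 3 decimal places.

(1.439, -0.938)

At (3/2, -1): F = (0.500, 1.000).
Jacobian J = [[-2·p·q + 6·p - q^2 - 2, -p^2 - 2·p·q], [-10·p·q - 6·p - 5, -5·p^2 + 4·q]].
At the point, J = [[9.000, 0.750], [1.000, -15.250]] (det J = -138.000).
Solving J·Δ = −F gives Δ = (-0.061, 0.062).
Then the next iterate is (p, q)₁ = (1.439, -0.938).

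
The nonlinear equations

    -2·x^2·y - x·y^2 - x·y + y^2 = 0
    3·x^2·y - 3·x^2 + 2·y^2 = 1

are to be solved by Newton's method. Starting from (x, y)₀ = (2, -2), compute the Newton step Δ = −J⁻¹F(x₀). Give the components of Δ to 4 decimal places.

(-0.6875, 1.0625)

At (2, -2): F = (16.0000, -29.0000).
Jacobian J = [[-4·x·y - y^2 - y, -2·x^2 - 2·x·y - x + 2·y], [6·x·y - 6·x, 3·x^2 + 4·y]].
At the point, J = [[14.0000, -6.0000], [-36.0000, 4.0000]] (det J = -160.0000).
Solving J·Δ = −F gives Δ = (-0.6875, 1.0625).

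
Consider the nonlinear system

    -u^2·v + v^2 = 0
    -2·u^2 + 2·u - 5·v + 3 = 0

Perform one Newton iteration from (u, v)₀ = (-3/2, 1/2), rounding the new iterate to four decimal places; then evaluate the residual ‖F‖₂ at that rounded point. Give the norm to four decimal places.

7.0501

At (-3/2, 1/2): F = (-0.8750, -7.0000).
Jacobian J = [[-2·u·v, -u^2 + 2·v], [-4·u + 2, -5]].
At the point, J = [[1.5000, -1.2500], [8.0000, -5.0000]] (det J = 2.5000).
Solving J·Δ = −F gives Δ = (1.7500, 1.4000).
Then the next iterate is (u, v)₁ = (0.2500, 1.9000).
Re-evaluating at (0.2500, 1.9000): F = (3.491250, -6.1250), so ‖F‖₂ = 7.0501.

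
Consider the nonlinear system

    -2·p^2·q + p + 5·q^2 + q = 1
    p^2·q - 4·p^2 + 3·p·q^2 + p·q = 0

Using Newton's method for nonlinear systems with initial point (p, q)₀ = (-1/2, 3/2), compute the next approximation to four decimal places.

(-0.3721, 0.7896)

At (-1/2, 3/2): F = (10.5000, -4.7500).
Jacobian J = [[-4·p·q + 1, -2·p^2 + 10·q + 1], [2·p·q - 8·p + 3·q^2 + q, p^2 + 6·p·q + p]].
At the point, J = [[4.0000, 15.5000], [10.7500, -4.7500]] (det J = -185.6250).
Solving J·Δ = −F gives Δ = (0.1279, -0.7104).
Then the next iterate is (p, q)₁ = (-0.3721, 0.7896).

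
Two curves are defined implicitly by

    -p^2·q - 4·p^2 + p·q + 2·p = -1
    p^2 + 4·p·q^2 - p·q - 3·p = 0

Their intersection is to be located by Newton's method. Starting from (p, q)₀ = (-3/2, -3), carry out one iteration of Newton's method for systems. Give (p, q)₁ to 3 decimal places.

At (-3/2, -3): F = (0.250, -51.750).
Jacobian J = [[-2·p·q - 8·p + q + 2, -p^2 + p], [2·p + 4·q^2 - q - 3, 8·p·q - p]].
At the point, J = [[2.000, -3.750], [33.000, 37.500]] (det J = 198.750).
Solving J·Δ = −F gives Δ = (0.929, 0.562).
Then the next iterate is (p, q)₁ = (-0.571, -2.438).

(-0.571, -2.438)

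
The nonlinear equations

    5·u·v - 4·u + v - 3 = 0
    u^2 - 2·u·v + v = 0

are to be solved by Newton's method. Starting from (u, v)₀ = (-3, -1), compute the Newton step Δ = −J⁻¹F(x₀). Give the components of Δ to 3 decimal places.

(1.588, 0.622)

At (-3, -1): F = (23.000, 2.000).
Jacobian J = [[5·v - 4, 5·u + 1], [2·u - 2·v, -2·u + 1]].
At the point, J = [[-9.000, -14.000], [-4.000, 7.000]] (det J = -119.000).
Solving J·Δ = −F gives Δ = (1.588, 0.622).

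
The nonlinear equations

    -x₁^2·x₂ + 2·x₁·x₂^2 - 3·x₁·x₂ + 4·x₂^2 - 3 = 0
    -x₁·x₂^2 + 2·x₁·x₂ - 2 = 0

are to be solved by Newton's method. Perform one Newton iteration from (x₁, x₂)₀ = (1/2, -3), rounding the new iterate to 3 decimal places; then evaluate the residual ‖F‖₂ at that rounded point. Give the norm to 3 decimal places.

At (1/2, -3): F = (47.250, -9.500).
Jacobian J = [[-2·x₁·x₂ + 2·x₂^2 - 3·x₂, -x₁^2 + 4·x₁·x₂ - 3·x₁ + 8·x₂], [-x₂^2 + 2·x₂, -2·x₁·x₂ + 2·x₁]].
At the point, J = [[30.000, -31.750], [-15.000, 4.000]] (det J = -356.250).
Solving J·Δ = −F gives Δ = (-0.316, 1.189).
Then the next iterate is (x₁, x₂)₁ = (0.184, -1.811).
Re-evaluating at (0.184, -1.811): F = (12.38681, -3.26992), so ‖F‖₂ = 12.811.

12.811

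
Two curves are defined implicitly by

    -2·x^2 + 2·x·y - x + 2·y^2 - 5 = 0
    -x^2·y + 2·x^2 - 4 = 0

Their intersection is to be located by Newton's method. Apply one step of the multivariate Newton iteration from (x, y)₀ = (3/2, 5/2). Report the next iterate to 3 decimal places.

(-0.432, 1.510)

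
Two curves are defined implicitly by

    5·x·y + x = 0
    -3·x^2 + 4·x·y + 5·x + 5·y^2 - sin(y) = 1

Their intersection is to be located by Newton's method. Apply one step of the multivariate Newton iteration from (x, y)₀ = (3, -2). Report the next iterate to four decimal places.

(1.8360, -0.8984)

At (3, -2): F = (-27.0000, -16.090703).
Jacobian J = [[5·y + 1, 5·x], [-6·x + 4·y + 5, 4·x + 10·y - cos(y)]].
At the point, J = [[-9.0000, 15.0000], [-21.0000, -7.583853]] (det J = 383.254678).
Solving J·Δ = −F gives Δ = (-1.1640, 1.1016).
Then the next iterate is (x, y)₁ = (1.8360, -0.8984).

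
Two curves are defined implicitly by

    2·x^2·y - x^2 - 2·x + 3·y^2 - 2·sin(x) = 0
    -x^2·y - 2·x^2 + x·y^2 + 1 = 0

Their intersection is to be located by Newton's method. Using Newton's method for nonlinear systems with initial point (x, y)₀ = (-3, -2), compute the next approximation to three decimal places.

(-2.785, 1.380)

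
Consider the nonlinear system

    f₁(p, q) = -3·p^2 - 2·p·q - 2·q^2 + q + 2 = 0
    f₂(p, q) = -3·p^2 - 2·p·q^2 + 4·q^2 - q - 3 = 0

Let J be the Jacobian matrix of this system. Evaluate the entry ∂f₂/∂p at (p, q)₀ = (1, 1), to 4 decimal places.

-8.0000

∂f₂/∂p = -6·p - 2·q^2.
At (1, 1) this is -8.0000.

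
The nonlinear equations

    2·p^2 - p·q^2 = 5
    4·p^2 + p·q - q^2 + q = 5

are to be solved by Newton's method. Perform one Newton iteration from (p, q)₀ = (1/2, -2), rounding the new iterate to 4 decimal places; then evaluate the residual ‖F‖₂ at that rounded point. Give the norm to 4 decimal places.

At (1/2, -2): F = (-6.5000, -11.0000).
Jacobian J = [[4·p - q^2, -2·p·q], [8·p + q, p - 2·q + 1]].
At the point, J = [[-2.0000, 2.0000], [2.0000, 5.5000]] (det J = -15.0000).
Solving J·Δ = −F gives Δ = (-0.9167, 2.3333).
Then the next iterate is (p, q)₁ = (-0.4167, 0.3333).
Re-evaluating at (-0.4167, 0.3333): F = (-4.606431, -4.222119), so ‖F‖₂ = 6.2486.

6.2486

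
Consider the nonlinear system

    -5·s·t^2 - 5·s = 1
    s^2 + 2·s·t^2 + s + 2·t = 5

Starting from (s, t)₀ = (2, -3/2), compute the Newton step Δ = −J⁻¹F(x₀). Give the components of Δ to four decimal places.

(1.0204, 1.6694)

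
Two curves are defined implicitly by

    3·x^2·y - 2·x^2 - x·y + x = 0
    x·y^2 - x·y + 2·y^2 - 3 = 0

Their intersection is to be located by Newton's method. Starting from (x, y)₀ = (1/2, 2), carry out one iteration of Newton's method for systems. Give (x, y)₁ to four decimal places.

At (1/2, 2): F = (0.5000, 6.0000).
Jacobian J = [[6·x·y - 4·x - y + 1, 3·x^2 - x], [y^2 - y, 2·x·y - x + 4·y]].
At the point, J = [[3.0000, 0.2500], [2.0000, 9.5000]] (det J = 28.0000).
Solving J·Δ = −F gives Δ = (-0.1161, -0.6071).
Then the next iterate is (x, y)₁ = (0.3839, 1.3929).

(0.3839, 1.3929)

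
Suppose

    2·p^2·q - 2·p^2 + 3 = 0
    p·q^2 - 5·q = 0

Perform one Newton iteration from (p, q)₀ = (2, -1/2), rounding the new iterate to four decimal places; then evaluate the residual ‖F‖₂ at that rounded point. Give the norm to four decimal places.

At (2, -1/2): F = (-9.0000, 3.0000).
Jacobian J = [[4·p·q - 4·p, 2·p^2], [q^2, 2·p·q - 5]].
At the point, J = [[-12.0000, 8.0000], [0.2500, -7.0000]] (det J = 82.0000).
Solving J·Δ = −F gives Δ = (-0.4756, 0.4116).
Then the next iterate is (p, q)₁ = (1.5244, -0.0884).
Re-evaluating at (1.5244, -0.0884): F = (-2.058438, 0.453913), so ‖F‖₂ = 2.1079.

2.1079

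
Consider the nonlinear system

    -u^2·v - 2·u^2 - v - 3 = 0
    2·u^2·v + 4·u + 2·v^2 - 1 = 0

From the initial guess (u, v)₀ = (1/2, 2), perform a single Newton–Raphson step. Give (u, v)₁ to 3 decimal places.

(-1.104, 2.333)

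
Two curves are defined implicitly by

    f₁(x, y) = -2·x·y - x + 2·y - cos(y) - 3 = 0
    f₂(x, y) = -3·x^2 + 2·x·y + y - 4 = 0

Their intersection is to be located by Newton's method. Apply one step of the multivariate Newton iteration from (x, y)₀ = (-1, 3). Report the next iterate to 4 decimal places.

(-0.2875, 1.5506)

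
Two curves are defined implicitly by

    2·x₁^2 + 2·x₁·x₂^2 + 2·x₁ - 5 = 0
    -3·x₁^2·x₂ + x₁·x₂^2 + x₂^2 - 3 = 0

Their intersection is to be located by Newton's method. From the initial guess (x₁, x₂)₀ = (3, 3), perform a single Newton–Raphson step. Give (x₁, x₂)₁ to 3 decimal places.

(2.010, 1.852)

At (3, 3): F = (73.000, -48.000).
Jacobian J = [[4·x₁ + 2·x₂^2 + 2, 4·x₁·x₂], [-6·x₁·x₂ + x₂^2, -3·x₁^2 + 2·x₁·x₂ + 2·x₂]].
At the point, J = [[32.000, 36.000], [-45.000, -3.000]] (det J = 1524.000).
Solving J·Δ = −F gives Δ = (-0.990, -1.148).
Then the next iterate is (x₁, x₂)₁ = (2.010, 1.852).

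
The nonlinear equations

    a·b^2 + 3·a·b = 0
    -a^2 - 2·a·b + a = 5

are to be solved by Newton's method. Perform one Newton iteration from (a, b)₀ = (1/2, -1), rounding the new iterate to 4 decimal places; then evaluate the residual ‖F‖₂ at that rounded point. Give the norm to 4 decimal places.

197.3219

At (1/2, -1): F = (-1.0000, -3.7500).
Jacobian J = [[b^2 + 3·b, 2·a·b + 3·a], [-2·a - 2·b + 1, -2·a]].
At the point, J = [[-2.0000, 0.5000], [2.0000, -1.0000]] (det J = 1.0000).
Solving J·Δ = −F gives Δ = (-2.8750, -9.5000).
Then the next iterate is (a, b)₁ = (-2.3750, -10.5000).
Re-evaluating at (-2.3750, -10.5000): F = (-187.031250, -62.890625), so ‖F‖₂ = 197.3219.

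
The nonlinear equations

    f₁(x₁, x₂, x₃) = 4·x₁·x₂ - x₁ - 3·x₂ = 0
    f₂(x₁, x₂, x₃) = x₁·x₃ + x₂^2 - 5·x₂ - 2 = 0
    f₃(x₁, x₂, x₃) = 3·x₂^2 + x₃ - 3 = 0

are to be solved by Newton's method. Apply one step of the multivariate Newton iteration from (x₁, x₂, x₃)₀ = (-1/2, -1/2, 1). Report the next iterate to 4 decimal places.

At (-1/2, -1/2, 1): F = (3.0000, 0.2500, -1.2500).
Jacobian J = [[4·x₂ - 1, 4·x₁ - 3, 0], [x₃, 2·x₂ - 5, x₁], [0, 6·x₂, 1]].
At the point, J = [[-3.0000, -5.0000, 0.0000], [1.0000, -6.0000, -0.5000], [0.0000, -3.0000, 1.0000]] (det J = 27.5000).
Solving J·Δ = −F gives Δ = (0.8864, 0.0682, 1.4545).
Then the next iterate is (x₁, x₂, x₃)₁ = (0.3864, -0.4318, 2.4545).

(0.3864, -0.4318, 2.4545)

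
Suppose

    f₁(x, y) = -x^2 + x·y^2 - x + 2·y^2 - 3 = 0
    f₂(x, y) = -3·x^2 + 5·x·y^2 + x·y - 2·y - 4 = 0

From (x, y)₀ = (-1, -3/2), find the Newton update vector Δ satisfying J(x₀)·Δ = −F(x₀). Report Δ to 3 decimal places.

At (-1, -3/2): F = (-0.750, -13.750).
Jacobian J = [[-2·x + y^2 - 1, 2·x·y + 4·y], [-6·x + 5·y^2 + y, 10·x·y + x - 2]].
At the point, J = [[3.250, -3.000], [15.750, 12.000]] (det J = 86.250).
Solving J·Δ = −F gives Δ = (0.583, 0.381).

(0.583, 0.381)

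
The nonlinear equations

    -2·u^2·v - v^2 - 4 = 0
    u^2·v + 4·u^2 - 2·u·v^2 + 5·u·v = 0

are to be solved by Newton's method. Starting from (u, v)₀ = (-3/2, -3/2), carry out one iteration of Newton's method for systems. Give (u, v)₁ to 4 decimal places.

(-1.7860, 0.5492)

At (-3/2, -3/2): F = (0.5000, 23.6250).
Jacobian J = [[-4·u·v, -2·u^2 - 2·v], [2·u·v + 8·u - 2·v^2 + 5·v, u^2 - 4·u·v + 5·u]].
At the point, J = [[-9.0000, -1.5000], [-19.5000, -14.2500]] (det J = 99.0000).
Solving J·Δ = −F gives Δ = (-0.2860, 2.0492).
Then the next iterate is (u, v)₁ = (-1.7860, 0.5492).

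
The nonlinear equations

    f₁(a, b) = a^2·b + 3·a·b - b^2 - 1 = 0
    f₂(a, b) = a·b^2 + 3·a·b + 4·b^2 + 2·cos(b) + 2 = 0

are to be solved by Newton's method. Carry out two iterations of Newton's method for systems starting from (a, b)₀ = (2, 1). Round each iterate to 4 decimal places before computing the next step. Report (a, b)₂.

(24.9948, -1.7255)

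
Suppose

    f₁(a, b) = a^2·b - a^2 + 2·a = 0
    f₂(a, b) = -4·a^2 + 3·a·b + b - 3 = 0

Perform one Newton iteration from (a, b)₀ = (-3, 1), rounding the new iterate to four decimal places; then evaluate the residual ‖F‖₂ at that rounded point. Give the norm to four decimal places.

At (-3, 1): F = (-6.0000, -47.0000).
Jacobian J = [[2·a·b - 2·a + 2, a^2], [-8·a + 3·b, 3·a + 1]].
At the point, J = [[2.0000, 9.0000], [27.0000, -8.0000]] (det J = -259.0000).
Solving J·Δ = −F gives Δ = (1.8185, 0.2625).
Then the next iterate is (a, b)₁ = (-1.1815, 1.2625).
Re-evaluating at (-1.1815, 1.2625): F = (-1.996565, -11.796200), so ‖F‖₂ = 11.9640.

11.9640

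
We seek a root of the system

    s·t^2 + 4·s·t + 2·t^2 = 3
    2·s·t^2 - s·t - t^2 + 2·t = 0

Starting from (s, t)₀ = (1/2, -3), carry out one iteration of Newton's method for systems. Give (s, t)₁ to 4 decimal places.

(0.6425, -1.9944)

At (1/2, -3): F = (13.5000, -4.5000).
Jacobian J = [[t^2 + 4·t, 2·s·t + 4·s + 4·t], [2·t^2 - t, 4·s·t - s - 2·t + 2]].
At the point, J = [[-3.0000, -13.0000], [21.0000, 1.5000]] (det J = 268.5000).
Solving J·Δ = −F gives Δ = (0.1425, 1.0056).
Then the next iterate is (s, t)₁ = (0.6425, -1.9944).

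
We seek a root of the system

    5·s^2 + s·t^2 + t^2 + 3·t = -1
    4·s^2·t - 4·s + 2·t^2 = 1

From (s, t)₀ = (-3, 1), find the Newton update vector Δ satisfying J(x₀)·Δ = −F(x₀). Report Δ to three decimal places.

(1.624, -0.088)

At (-3, 1): F = (47.000, 49.000).
Jacobian J = [[10·s + t^2, 2·s·t + 2·t + 3], [8·s·t - 4, 4·s^2 + 4·t]].
At the point, J = [[-29.000, -1.000], [-28.000, 40.000]] (det J = -1188.000).
Solving J·Δ = −F gives Δ = (1.624, -0.088).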